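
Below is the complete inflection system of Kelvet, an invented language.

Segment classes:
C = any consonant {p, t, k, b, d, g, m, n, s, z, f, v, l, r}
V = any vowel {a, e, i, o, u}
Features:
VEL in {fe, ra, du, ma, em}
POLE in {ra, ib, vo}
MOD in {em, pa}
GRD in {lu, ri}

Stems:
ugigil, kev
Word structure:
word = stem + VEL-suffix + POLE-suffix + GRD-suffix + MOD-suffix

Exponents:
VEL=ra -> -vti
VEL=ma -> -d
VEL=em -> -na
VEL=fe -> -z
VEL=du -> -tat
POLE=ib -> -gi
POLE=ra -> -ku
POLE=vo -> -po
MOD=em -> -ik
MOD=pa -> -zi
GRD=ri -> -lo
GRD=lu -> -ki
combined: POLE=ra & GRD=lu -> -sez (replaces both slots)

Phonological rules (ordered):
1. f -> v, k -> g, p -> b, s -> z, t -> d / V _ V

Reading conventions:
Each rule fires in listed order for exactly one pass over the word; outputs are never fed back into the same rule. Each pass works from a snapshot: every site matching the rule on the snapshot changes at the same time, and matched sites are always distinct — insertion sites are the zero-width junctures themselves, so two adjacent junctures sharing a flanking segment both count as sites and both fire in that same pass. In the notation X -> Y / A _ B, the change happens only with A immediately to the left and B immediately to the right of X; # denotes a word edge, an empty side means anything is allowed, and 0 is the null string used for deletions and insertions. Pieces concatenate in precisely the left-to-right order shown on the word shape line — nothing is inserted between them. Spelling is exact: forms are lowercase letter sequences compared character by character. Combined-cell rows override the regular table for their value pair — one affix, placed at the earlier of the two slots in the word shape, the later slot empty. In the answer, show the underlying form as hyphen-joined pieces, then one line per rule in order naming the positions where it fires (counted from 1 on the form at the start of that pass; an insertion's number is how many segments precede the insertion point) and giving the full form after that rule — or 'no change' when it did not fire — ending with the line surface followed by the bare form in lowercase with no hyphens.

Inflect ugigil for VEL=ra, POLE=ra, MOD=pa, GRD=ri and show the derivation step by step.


underlying: ugigil-vti-ku-lo-zi
1. f -> v, k -> g, p -> b, s -> z, t -> d / V _ V: fires at position(s) 10: ugigilvtigulozi
surface: ugigilvtigulozi


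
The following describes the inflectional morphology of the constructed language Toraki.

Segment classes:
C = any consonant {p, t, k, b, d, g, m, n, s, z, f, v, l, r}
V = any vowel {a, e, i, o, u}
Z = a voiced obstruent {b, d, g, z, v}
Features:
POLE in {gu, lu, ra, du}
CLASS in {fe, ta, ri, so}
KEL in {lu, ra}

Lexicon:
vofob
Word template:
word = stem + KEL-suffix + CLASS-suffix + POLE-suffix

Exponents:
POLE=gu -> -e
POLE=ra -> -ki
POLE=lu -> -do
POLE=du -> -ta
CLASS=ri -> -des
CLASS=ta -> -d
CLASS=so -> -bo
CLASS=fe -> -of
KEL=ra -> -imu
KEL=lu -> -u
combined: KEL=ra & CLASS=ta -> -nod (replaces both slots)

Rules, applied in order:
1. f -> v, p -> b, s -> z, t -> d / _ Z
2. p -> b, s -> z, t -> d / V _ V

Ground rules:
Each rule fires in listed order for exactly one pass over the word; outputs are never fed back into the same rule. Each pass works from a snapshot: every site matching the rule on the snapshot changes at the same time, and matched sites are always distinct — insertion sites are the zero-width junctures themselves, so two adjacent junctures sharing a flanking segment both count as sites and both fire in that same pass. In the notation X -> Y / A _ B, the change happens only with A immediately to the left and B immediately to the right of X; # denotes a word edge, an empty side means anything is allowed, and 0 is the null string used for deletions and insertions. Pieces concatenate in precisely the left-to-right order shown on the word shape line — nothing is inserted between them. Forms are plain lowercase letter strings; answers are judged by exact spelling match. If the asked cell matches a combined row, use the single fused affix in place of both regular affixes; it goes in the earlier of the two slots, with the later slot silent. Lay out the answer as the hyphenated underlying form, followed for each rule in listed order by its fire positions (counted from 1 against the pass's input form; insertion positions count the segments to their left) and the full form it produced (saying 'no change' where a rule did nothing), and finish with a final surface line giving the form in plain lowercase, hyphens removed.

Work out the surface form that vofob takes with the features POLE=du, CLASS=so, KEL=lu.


underlying: vofob-u-bo-ta
1. f -> v, p -> b, s -> z, t -> d / _ Z: no change
2. p -> b, s -> z, t -> d / V _ V: fires at position(s) 9: vofobuboda
surface: vofobuboda


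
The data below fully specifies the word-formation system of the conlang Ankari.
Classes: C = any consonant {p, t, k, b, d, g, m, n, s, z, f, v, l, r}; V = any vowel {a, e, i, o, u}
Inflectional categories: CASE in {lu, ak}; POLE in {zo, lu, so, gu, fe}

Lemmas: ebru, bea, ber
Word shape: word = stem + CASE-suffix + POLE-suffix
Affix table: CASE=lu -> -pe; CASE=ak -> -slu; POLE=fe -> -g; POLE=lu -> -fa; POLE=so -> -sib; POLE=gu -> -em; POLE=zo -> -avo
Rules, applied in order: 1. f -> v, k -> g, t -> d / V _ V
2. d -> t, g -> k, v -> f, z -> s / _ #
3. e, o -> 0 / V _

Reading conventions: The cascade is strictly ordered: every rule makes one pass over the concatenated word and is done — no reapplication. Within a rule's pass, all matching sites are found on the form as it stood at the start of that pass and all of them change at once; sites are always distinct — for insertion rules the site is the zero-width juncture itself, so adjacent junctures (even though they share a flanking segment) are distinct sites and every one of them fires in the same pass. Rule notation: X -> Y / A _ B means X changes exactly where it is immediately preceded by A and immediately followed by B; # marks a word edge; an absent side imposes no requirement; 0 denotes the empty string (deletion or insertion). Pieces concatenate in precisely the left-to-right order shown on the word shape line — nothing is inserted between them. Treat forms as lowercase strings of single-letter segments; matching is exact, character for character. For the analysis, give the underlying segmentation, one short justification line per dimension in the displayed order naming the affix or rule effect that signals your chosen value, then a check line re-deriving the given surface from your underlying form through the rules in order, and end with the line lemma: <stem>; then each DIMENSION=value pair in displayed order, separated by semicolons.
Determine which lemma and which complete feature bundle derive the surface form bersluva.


underlying: ber-slu-fa
CASE=ak - signalled by the affix -slu
POLE=lu - signalled by the affix -fa
check: berslufa -> bersluva -> bersluva -> bersluva
lemma: ber; CASE=ak; POLE=lu


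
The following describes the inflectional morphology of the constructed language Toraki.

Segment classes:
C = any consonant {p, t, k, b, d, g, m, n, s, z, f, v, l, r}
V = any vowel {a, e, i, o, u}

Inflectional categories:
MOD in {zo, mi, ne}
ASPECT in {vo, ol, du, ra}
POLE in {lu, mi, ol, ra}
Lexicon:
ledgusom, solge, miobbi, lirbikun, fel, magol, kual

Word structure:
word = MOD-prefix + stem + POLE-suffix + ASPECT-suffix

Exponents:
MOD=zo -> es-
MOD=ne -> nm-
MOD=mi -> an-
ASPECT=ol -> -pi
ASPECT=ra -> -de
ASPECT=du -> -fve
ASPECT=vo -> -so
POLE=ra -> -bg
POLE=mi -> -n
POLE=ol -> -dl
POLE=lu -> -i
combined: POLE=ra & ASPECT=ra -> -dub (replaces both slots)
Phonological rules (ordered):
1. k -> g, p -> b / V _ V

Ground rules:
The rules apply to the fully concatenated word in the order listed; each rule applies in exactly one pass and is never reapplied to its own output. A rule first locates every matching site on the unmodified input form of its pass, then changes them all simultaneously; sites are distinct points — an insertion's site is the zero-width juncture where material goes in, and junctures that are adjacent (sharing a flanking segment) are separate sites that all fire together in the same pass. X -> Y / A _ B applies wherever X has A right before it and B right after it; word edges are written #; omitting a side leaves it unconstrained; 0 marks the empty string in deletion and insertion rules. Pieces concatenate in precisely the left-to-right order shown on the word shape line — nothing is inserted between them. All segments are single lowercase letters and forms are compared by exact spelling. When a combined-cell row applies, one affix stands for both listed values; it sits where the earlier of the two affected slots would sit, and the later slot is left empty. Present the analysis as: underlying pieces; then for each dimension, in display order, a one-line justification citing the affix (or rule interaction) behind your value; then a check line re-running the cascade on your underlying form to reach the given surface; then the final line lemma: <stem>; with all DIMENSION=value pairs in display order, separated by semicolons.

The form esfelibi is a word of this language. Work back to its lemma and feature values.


underlying: es-fel-i-pi
MOD=zo - signalled by the affix es-
ASPECT=ol - signalled by the affix -pi
POLE=lu - signalled by the affix -i
check: esfelipi -> esfelibi
lemma: fel; MOD=zo; ASPECT=ol; POLE=lu


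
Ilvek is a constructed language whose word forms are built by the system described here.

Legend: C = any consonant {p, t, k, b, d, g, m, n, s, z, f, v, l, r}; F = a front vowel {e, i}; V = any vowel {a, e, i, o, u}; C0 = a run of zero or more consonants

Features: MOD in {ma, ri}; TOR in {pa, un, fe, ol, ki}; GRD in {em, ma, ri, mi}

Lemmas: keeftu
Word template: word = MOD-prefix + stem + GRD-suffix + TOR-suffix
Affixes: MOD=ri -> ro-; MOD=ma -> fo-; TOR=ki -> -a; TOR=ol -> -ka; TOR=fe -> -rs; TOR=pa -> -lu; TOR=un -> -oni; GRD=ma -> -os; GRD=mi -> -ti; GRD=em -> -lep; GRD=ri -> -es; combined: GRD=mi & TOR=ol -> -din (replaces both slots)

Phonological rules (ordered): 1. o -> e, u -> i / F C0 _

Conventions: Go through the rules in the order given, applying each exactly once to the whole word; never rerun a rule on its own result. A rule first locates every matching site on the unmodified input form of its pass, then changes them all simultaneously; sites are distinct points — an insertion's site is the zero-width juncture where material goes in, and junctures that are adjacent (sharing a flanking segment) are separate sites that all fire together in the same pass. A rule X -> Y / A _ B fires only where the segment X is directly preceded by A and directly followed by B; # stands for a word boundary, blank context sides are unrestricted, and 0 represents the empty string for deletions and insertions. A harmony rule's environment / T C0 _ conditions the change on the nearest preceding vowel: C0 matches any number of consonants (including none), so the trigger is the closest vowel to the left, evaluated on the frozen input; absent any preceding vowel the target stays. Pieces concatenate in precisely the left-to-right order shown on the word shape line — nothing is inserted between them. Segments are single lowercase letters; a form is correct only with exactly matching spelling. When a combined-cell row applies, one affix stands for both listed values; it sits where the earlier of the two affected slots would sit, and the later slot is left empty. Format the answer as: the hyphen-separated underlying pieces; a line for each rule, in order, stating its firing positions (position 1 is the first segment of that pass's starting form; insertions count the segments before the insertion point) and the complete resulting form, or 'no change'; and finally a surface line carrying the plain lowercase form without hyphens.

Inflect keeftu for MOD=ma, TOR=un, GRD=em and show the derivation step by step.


underlying: fo-keeftu-lep-oni
1. o -> e, u -> i / F C0 _: fires at position(s) 8, 12: fokeeftilepeni
surface: fokeeftilepeni


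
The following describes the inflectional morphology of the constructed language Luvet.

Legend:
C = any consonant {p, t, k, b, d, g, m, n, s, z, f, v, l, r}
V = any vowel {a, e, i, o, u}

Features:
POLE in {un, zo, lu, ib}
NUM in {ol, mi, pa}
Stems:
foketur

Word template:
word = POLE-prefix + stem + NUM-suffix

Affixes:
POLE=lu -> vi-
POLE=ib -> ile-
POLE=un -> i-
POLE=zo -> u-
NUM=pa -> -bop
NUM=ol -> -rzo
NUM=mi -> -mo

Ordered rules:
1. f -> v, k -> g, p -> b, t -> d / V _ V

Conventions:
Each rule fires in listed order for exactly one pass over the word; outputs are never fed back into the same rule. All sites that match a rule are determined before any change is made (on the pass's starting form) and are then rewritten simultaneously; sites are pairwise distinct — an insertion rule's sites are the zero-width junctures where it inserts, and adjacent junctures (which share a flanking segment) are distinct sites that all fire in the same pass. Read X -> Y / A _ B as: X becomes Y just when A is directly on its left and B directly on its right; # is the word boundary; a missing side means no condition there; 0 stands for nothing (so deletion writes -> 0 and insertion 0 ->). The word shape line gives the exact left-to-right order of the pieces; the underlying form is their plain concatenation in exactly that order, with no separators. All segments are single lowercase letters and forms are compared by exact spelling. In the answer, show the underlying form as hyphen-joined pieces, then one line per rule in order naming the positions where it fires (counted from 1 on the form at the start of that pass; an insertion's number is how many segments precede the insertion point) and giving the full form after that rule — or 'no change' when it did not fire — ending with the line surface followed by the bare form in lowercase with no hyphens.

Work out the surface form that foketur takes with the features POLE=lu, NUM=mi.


underlying: vi-foketur-mo
1. f -> v, k -> g, p -> b, t -> d / V _ V: fires at position(s) 3, 5, 7: vivogedurmo
surface: vivogedurmo


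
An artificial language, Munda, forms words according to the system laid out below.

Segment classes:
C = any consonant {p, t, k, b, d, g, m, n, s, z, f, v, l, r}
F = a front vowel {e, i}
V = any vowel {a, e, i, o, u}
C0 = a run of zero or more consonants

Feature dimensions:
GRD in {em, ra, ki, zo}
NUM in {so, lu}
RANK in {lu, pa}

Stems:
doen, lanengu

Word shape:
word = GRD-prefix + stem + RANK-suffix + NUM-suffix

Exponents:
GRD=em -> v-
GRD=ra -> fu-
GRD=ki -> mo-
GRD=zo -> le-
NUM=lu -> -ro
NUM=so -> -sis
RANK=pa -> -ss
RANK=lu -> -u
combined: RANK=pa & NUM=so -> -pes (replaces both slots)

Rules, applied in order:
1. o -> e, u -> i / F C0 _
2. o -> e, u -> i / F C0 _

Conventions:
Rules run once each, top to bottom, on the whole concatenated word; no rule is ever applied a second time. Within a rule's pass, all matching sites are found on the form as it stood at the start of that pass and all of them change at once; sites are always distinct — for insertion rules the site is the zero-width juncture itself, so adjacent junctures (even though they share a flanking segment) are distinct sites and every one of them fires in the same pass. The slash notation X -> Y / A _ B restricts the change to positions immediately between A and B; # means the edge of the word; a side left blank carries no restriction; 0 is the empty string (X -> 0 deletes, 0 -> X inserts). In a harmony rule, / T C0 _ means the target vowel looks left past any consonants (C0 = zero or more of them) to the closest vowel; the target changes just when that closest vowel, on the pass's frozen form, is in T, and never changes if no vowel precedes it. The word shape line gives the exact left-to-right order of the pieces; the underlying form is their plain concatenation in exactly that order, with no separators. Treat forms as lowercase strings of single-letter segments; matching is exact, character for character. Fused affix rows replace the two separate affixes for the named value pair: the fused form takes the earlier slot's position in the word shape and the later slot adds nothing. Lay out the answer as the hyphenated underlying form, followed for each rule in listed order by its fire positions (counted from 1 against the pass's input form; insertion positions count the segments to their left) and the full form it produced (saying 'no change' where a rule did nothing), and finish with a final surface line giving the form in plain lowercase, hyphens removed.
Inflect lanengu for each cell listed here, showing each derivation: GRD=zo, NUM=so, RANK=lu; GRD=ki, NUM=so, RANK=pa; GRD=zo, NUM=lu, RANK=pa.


cell GRD=zo, NUM=so, RANK=lu:
underlying: le-lanengu-u-sis
1. o -> e, u -> i / F C0 _: fires at position(s) 9: lelanengiusis
2. o -> e, u -> i / F C0 _: fires at position(s) 10: lelanengiisis
surface: lelanengiisis

cell GRD=ki, NUM=so, RANK=pa:
underlying: mo-lanengu-pes
1. o -> e, u -> i / F C0 _: fires at position(s) 9: molanengipes
2. o -> e, u -> i / F C0 _: no change
surface: molanengipes

cell GRD=zo, NUM=lu, RANK=pa:
underlying: le-lanengu-ss-ro
1. o -> e, u -> i / F C0 _: fires at position(s) 9: lelanengissro
2. o -> e, u -> i / F C0 _: fires at position(s) 13: lelanengissre
surface: lelanengissre


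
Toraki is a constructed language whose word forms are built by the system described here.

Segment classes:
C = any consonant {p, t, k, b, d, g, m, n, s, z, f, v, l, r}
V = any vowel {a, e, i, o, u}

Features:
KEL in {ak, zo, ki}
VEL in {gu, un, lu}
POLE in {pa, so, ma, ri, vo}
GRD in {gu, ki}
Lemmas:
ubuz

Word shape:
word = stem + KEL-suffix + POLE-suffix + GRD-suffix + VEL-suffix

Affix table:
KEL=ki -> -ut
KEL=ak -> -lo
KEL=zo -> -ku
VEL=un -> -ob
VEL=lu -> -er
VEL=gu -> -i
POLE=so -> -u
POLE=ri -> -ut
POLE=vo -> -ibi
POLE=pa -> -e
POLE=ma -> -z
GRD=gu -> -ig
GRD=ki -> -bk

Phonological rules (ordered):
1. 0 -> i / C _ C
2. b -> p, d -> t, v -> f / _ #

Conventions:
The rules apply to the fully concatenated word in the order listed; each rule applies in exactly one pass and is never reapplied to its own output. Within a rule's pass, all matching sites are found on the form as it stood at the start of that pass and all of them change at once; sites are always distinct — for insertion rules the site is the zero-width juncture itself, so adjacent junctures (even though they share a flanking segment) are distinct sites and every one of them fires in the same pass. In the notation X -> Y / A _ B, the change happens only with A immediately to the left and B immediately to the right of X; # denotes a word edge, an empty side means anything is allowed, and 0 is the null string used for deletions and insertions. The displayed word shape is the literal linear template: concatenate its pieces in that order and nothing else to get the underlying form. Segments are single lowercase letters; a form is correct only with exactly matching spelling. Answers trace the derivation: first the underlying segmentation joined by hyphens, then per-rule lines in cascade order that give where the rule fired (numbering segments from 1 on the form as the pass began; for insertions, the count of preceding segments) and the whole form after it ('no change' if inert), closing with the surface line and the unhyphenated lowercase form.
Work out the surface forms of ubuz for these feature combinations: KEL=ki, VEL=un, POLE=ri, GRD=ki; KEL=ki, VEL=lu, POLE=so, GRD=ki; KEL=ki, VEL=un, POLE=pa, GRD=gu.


cell KEL=ki, VEL=un, POLE=ri, GRD=ki:
underlying: ubuz-ut-ut-bk-ob
1. 0 -> i / C _ C: inserts after position(s) 8, 9: ubuzututibikob
2. b -> p, d -> t, v -> f / _ #: fires at position(s) 14: ubuzututibikop
surface: ubuzututibikop

cell KEL=ki, VEL=lu, POLE=so, GRD=ki:
underlying: ubuz-ut-u-bk-er
1. 0 -> i / C _ C: inserts after position(s) 8: ubuzutubiker
2. b -> p, d -> t, v -> f / _ #: no change
surface: ubuzutubiker

cell KEL=ki, VEL=un, POLE=pa, GRD=gu:
underlying: ubuz-ut-e-ig-ob
1. 0 -> i / C _ C: no change
2. b -> p, d -> t, v -> f / _ #: fires at position(s) 11: ubuzuteigop
surface: ubuzuteigop


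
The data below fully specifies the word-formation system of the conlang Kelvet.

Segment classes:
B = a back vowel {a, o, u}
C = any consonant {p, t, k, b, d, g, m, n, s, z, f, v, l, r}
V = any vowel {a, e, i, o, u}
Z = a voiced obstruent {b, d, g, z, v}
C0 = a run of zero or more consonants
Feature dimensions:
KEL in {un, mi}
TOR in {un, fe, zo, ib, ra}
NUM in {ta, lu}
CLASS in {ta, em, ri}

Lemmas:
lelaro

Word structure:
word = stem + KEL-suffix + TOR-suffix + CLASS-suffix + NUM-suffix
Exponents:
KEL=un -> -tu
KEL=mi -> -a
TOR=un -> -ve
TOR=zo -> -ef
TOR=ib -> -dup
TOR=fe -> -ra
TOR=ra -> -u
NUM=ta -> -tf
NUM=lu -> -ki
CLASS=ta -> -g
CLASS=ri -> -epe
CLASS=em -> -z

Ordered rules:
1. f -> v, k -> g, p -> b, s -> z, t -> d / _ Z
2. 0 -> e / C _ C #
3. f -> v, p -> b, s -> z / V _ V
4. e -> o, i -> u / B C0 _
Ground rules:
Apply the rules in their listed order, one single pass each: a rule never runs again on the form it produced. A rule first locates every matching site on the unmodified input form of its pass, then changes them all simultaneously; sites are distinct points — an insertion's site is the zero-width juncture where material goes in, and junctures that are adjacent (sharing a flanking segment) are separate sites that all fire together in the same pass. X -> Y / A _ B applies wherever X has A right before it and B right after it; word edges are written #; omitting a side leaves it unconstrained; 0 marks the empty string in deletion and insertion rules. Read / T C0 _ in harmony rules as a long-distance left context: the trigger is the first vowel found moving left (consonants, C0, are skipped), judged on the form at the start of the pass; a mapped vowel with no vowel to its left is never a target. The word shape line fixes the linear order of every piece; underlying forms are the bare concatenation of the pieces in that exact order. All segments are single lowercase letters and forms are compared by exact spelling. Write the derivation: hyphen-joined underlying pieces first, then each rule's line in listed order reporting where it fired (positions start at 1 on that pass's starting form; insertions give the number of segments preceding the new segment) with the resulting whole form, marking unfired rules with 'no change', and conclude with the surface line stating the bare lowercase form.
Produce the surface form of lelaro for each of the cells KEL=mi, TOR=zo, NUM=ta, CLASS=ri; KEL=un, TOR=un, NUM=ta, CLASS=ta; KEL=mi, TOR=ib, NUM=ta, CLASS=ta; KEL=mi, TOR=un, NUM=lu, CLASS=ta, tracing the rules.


cell KEL=mi, TOR=zo, NUM=ta, CLASS=ri:
underlying: lelaro-a-ef-epe-tf
1. f -> v, k -> g, p -> b, s -> z, t -> d / _ Z: no change
2. 0 -> e / C _ C #: inserts after position(s) 13: lelaroaefepetef
3. f -> v, p -> b, s -> z / V _ V: fires at position(s) 9, 11: lelaroaevebetef
4. e -> o, i -> u / B C0 _: fires at position(s) 8: lelaroaovebetef
surface: lelaroaovebetef

cell KEL=un, TOR=un, NUM=ta, CLASS=ta:
underlying: lelaro-tu-ve-g-tf
1. f -> v, k -> g, p -> b, s -> z, t -> d / _ Z: no change
2. 0 -> e / C _ C #: inserts after position(s) 12: lelarotuvegtef
3. f -> v, p -> b, s -> z / V _ V: no change
4. e -> o, i -> u / B C0 _: fires at position(s) 10: lelarotuvogtef
surface: lelarotuvogtef

cell KEL=mi, TOR=ib, NUM=ta, CLASS=ta:
underlying: lelaro-a-dup-g-tf
1. f -> v, k -> g, p -> b, s -> z, t -> d / _ Z: fires at position(s) 10: lelaroadubgtf
2. 0 -> e / C _ C #: inserts after position(s) 12: lelaroadubgtef
3. f -> v, p -> b, s -> z / V _ V: no change
4. e -> o, i -> u / B C0 _: fires at position(s) 13: lelaroadubgtof
surface: lelaroadubgtof

cell KEL=mi, TOR=un, NUM=lu, CLASS=ta:
underlying: lelaro-a-ve-g-ki
1. f -> v, k -> g, p -> b, s -> z, t -> d / _ Z: no change
2. 0 -> e / C _ C #: no change
3. f -> v, p -> b, s -> z / V _ V: no change
4. e -> o, i -> u / B C0 _: fires at position(s) 9: lelaroavogki
surface: lelaroavogki


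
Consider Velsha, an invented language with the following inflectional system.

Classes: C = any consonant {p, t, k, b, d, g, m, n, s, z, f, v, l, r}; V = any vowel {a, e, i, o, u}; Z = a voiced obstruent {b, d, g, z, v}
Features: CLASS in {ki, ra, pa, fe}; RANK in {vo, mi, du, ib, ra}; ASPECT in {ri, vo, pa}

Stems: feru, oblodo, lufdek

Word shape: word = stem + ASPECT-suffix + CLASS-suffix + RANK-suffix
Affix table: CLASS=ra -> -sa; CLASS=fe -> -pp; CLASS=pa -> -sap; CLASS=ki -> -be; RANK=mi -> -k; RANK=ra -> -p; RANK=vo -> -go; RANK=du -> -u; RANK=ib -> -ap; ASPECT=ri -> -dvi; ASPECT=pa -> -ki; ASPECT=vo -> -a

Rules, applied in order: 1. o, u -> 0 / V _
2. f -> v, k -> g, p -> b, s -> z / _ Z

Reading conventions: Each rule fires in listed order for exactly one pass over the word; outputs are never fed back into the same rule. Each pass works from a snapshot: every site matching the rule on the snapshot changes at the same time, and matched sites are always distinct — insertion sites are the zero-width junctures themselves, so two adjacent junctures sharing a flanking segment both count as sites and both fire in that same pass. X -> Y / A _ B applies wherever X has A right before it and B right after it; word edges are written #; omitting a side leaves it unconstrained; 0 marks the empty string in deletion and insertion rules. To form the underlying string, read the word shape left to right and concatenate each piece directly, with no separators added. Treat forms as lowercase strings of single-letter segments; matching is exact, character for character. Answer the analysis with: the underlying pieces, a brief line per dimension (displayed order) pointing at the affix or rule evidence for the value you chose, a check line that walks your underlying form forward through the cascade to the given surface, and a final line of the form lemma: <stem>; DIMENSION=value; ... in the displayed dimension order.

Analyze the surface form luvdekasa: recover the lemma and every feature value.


underlying: lufdek-a-sa-u
CLASS=ra - signalled by the affix -sa
RANK=du - signalled by the affix -u
ASPECT=vo - signalled by the affix -a
check: lufdekasau -> lufdekasa -> luvdekasa
lemma: lufdek; CLASS=ra; RANK=du; ASPECT=vo


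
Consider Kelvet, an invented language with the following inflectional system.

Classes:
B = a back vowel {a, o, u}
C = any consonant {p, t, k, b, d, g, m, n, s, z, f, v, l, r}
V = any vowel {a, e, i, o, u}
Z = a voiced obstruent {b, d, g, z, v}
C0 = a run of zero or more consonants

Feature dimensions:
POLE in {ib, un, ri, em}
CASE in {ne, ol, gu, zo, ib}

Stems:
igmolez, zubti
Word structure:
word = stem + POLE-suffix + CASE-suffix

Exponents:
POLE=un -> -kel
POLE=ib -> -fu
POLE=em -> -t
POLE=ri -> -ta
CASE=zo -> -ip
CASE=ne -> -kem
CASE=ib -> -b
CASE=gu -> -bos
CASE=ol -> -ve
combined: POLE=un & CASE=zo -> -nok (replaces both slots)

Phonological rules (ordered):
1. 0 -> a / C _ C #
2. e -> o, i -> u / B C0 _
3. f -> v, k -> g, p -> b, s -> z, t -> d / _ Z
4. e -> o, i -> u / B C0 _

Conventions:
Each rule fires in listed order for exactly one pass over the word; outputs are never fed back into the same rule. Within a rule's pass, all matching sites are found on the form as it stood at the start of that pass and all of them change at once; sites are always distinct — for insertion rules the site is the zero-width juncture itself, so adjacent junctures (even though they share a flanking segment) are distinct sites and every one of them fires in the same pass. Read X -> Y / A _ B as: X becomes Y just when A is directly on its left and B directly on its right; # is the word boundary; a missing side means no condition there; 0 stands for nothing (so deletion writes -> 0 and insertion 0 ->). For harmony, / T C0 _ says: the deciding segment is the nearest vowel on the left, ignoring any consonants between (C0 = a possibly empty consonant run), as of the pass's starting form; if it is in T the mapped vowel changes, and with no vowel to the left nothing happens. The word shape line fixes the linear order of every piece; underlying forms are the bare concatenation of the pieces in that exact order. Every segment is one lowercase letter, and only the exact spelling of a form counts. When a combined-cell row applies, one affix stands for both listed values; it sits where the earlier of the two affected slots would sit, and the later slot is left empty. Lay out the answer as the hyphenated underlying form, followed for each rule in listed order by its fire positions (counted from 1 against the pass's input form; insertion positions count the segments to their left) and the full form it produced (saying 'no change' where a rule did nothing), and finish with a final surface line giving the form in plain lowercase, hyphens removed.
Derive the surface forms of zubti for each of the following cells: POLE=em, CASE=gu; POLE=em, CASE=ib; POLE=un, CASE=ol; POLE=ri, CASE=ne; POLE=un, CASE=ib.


cell POLE=em, CASE=gu:
underlying: zubti-t-bos
1. 0 -> a / C _ C #: no change
2. e -> o, i -> u / B C0 _: fires at position(s) 5: zubtutbos
3. f -> v, k -> g, p -> b, s -> z, t -> d / _ Z: fires at position(s) 6: zubtudbos
4. e -> o, i -> u / B C0 _: no change
surface: zubtudbos

cell POLE=em, CASE=ib:
underlying: zubti-t-b
1. 0 -> a / C _ C #: inserts after position(s) 6: zubtitab
2. e -> o, i -> u / B C0 _: fires at position(s) 5: zubtutab
3. f -> v, k -> g, p -> b, s -> z, t -> d / _ Z: no change
4. e -> o, i -> u / B C0 _: no change
surface: zubtutab

cell POLE=un, CASE=ol:
underlying: zubti-kel-ve
1. 0 -> a / C _ C #: no change
2. e -> o, i -> u / B C0 _: fires at position(s) 5: zubtukelve
3. f -> v, k -> g, p -> b, s -> z, t -> d / _ Z: no change
4. e -> o, i -> u / B C0 _: fires at position(s) 7: zubtukolve
surface: zubtukolve

cell POLE=ri, CASE=ne:
underlying: zubti-ta-kem
1. 0 -> a / C _ C #: no change
2. e -> o, i -> u / B C0 _: fires at position(s) 5, 9: zubtutakom
3. f -> v, k -> g, p -> b, s -> z, t -> d / _ Z: no change
4. e -> o, i -> u / B C0 _: no change
surface: zubtutakom

cell POLE=un, CASE=ib:
underlying: zubti-kel-b
1. 0 -> a / C _ C #: inserts after position(s) 8: zubtikelab
2. e -> o, i -> u / B C0 _: fires at position(s) 5: zubtukelab
3. f -> v, k -> g, p -> b, s -> z, t -> d / _ Z: no change
4. e -> o, i -> u / B C0 _: fires at position(s) 7: zubtukolab
surface: zubtukolab


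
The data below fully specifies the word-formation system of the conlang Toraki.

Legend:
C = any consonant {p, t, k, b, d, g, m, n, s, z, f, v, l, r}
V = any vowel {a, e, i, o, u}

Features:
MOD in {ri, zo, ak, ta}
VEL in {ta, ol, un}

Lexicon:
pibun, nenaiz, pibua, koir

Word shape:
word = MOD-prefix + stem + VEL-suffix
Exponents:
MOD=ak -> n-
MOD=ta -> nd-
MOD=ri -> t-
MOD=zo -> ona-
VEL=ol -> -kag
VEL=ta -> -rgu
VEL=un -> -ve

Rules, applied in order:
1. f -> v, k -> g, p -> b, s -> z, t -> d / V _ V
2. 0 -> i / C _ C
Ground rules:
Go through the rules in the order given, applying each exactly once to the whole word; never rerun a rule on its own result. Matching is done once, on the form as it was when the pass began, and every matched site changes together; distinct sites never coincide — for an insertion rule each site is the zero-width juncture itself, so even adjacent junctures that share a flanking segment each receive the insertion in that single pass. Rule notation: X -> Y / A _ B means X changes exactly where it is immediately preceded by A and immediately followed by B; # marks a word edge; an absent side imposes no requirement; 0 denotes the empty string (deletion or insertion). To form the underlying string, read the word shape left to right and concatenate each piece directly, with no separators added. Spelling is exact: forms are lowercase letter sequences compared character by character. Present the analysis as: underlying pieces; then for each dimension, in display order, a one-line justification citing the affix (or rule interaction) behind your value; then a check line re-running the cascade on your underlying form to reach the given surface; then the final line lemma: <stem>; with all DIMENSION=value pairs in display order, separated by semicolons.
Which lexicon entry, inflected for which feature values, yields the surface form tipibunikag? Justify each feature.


underlying: t-pibun-kag
MOD=ri - signalled by the affix t-
VEL=ol - signalled by the affix -kag
check: tpibunkag -> tpibunkag -> tipibunikag
lemma: pibun; MOD=ri; VEL=ol


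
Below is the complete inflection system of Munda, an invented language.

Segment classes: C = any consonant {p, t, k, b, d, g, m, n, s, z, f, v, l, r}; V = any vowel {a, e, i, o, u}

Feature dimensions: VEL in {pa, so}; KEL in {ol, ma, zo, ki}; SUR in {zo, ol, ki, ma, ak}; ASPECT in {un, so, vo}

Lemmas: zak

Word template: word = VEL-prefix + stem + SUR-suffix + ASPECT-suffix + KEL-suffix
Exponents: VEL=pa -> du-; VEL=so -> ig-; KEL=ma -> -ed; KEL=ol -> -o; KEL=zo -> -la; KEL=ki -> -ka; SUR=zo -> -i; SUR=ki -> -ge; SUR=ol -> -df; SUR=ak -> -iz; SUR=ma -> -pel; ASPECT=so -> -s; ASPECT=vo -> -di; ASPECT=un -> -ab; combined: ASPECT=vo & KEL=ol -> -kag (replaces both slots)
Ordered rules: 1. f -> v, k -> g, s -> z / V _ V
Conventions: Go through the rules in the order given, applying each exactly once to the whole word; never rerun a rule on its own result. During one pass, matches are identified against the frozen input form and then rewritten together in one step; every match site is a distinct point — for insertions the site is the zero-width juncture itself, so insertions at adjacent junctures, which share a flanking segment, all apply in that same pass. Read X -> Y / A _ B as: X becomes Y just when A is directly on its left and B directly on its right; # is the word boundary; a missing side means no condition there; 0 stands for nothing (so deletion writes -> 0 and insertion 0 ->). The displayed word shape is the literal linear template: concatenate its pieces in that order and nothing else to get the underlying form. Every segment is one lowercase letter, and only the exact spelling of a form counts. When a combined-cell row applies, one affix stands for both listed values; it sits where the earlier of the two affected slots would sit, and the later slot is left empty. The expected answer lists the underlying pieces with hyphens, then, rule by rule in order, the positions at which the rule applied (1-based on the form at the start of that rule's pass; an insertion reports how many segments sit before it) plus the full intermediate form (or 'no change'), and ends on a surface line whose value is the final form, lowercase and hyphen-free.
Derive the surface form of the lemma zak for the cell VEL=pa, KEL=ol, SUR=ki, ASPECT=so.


underlying: du-zak-ge-s-o
1. f -> v, k -> g, s -> z / V _ V: fires at position(s) 8: duzakgezo
surface: duzakgezo


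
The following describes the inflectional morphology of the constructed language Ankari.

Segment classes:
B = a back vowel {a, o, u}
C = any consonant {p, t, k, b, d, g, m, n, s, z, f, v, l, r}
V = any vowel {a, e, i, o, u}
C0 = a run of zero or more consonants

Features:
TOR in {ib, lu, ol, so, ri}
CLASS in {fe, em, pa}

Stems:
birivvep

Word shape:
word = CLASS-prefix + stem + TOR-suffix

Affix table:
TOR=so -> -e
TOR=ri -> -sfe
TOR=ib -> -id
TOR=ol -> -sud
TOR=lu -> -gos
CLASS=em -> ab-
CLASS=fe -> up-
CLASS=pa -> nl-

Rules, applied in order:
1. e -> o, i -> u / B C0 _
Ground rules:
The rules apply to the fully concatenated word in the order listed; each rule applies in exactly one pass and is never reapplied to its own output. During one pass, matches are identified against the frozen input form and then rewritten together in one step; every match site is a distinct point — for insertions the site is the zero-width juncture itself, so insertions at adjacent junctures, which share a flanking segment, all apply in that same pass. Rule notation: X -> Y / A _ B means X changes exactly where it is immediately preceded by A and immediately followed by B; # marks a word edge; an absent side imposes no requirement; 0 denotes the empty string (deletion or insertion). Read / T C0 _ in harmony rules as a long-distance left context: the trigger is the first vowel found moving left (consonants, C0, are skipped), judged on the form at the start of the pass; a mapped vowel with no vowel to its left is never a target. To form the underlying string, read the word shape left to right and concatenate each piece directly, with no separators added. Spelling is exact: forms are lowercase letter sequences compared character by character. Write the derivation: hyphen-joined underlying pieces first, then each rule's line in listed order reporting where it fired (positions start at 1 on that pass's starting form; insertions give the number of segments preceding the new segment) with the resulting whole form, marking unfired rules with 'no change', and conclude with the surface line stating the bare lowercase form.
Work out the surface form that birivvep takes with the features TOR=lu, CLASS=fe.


underlying: up-birivvep-gos
1. e -> o, i -> u / B C0 _: fires at position(s) 4: upburivvepgos
surface: upburivvepgos


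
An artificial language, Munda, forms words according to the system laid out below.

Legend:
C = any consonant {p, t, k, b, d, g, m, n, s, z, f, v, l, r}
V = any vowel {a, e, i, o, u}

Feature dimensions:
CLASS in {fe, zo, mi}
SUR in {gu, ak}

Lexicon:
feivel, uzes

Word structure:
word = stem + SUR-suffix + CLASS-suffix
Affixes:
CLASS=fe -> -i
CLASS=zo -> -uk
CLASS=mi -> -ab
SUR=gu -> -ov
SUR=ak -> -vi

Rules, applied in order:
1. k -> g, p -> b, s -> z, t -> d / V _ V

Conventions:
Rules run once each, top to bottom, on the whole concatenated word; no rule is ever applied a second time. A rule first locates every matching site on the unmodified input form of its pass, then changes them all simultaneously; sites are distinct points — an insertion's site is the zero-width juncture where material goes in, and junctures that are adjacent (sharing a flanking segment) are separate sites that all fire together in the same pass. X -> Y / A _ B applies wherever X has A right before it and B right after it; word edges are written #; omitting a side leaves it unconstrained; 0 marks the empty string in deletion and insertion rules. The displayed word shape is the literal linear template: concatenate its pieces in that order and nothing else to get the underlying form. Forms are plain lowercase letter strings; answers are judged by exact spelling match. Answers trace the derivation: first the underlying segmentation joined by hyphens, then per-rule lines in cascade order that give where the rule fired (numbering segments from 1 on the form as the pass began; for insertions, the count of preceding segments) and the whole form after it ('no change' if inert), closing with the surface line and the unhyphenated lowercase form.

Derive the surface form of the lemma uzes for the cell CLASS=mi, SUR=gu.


underlying: uzes-ov-ab
1. k -> g, p -> b, s -> z, t -> d / V _ V: fires at position(s) 4: uzezovab
surface: uzezovab


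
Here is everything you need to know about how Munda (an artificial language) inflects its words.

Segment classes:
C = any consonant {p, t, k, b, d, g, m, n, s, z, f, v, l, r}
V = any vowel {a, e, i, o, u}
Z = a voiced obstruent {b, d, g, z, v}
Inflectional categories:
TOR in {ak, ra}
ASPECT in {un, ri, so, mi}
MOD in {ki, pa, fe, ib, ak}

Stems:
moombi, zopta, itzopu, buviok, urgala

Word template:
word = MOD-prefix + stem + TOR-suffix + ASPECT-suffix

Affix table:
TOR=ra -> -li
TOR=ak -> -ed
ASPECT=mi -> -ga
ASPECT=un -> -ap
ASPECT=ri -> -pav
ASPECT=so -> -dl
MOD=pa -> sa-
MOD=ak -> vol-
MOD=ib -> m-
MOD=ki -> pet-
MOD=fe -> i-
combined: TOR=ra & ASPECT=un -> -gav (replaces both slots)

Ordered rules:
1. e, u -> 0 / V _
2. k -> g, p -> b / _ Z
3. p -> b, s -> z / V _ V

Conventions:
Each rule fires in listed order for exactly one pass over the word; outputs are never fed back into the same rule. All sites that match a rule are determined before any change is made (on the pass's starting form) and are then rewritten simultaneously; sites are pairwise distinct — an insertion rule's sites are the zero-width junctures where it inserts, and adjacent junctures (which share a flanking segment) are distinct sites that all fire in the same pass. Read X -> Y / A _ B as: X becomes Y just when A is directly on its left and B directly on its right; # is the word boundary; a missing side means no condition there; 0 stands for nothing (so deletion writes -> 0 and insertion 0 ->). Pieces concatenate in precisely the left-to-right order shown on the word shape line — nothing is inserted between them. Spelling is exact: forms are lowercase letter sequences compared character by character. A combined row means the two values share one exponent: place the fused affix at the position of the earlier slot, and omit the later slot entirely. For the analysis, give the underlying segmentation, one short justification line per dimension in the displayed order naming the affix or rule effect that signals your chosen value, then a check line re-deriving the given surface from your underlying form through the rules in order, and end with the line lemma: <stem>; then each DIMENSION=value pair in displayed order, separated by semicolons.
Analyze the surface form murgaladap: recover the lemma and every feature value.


underlying: m-urgala-ed-ap
TOR=ak - signalled by the affix -ed
ASPECT=un - signalled by the affix -ap
MOD=ib - signalled by the affix m-
check: murgalaedap -> murgaladap -> murgaladap -> murgaladap
lemma: urgala; TOR=ak; ASPECT=un; MOD=ib
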